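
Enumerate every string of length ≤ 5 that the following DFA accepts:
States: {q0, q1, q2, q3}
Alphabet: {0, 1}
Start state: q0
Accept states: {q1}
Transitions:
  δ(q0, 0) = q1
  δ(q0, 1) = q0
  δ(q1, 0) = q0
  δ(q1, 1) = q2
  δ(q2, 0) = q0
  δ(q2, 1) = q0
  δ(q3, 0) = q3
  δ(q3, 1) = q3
0, 10, 000, 110, 0010, 0100, 0110, 1000, 1110, 00000, 00110, 01010, 01110, 10010, 10100, 10110, 11000, 11110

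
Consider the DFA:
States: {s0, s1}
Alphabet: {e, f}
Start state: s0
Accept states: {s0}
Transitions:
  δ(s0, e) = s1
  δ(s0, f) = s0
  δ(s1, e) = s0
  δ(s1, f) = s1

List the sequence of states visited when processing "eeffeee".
read 'e': s0 → s1
  read 'e': s1 → s0
  read 'f': s0 → s0
  read 'f': s0 → s0
  read 'e': s0 → s1
  read 'e': s1 → s0
  read 'e': s0 → s1
s0 -> s1 -> s0 -> s0 -> s0 -> s1 -> s0 -> s1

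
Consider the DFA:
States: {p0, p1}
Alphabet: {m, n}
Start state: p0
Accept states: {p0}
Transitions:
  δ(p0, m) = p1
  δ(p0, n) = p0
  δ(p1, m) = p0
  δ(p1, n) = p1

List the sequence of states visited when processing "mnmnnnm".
read 'm': p0 → p1
  read 'n': p1 → p1
  read 'm': p1 → p0
  read 'n': p0 → p0
  read 'n': p0 → p0
  read 'n': p0 → p0
  read 'm': p0 → p1
p0 -> p1 -> p1 -> p0 -> p0 -> p0 -> p0 -> p1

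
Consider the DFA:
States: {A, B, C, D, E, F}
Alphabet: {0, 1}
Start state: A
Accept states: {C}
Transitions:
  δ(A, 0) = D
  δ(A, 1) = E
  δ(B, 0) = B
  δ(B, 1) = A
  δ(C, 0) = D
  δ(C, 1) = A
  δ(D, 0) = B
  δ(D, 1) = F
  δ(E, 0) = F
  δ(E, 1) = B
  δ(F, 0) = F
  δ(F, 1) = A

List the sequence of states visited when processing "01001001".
read '0': A → D
  read '1': D → F
  read '0': F → F
  read '0': F → F
  read '1': F → A
  read '0': A → D
  read '0': D → B
  read '1': B → A
A -> D -> F -> F -> F -> A -> D -> B -> A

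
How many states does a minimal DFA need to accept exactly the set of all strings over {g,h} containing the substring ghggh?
By Myhill–Nerode, count the distinguishable equivalence classes: 6 classes — one per longest suffix of the input that is a prefix of 'ghggh' (lengths 0 through 4), plus an absorbing 'already seen ghggh' class.
6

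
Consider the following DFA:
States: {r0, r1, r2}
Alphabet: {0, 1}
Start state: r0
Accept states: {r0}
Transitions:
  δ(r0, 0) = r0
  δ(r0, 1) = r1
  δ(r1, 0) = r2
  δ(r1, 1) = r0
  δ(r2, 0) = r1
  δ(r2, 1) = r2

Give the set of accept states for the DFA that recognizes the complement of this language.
Complement accept states = All states \ Original accept states
= {r0, r1, r2} \ {r0}
{r1, r2}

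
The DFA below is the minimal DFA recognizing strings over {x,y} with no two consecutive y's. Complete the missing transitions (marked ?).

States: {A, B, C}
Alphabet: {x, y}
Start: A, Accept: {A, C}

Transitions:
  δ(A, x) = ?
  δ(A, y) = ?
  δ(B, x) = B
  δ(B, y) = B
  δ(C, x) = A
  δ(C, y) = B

From the language and accept set, identify what each state tracks — A: last symbol not y (ok); B: saw yy (dead); C: last symbol y (ok).
Each missing δ(q, a) is the state matching the new tracked value after reading a.
δ(A, x) = A; δ(A, y) = C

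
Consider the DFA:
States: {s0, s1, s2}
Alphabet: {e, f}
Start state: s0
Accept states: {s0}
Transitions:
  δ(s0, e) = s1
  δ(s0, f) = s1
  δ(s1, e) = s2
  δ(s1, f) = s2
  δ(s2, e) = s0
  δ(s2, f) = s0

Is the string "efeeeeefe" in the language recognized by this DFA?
Processing string "efeeeeefe":
  s0 --e--> s1
  s1 --f--> s2
  s2 --e--> s0
  s0 --e--> s1
  s1 --e--> s2
  s2 --e--> s0
  s0 --e--> s1
  s1 --f--> s2
  s2 --e--> s0
Final state: s0
Accept states: {s0}
Yes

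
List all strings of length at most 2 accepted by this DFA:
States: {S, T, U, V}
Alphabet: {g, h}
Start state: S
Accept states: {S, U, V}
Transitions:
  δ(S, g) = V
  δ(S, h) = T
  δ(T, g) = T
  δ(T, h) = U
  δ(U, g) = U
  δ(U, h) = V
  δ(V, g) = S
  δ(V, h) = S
ε, g, gg, gh, hh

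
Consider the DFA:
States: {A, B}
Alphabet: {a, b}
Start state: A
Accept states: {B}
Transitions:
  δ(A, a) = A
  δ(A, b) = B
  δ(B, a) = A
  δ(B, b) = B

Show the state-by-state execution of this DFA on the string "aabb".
read 'a': A → A
  read 'a': A → A
  read 'b': A → B
  read 'b': B → B
A -> A -> A -> B -> B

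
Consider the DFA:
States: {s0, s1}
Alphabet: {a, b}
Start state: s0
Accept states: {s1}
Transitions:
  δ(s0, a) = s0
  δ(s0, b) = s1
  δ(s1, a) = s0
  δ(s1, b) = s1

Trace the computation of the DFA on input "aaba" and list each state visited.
read 'a': s0 → s0
  read 'a': s0 → s0
  read 'b': s0 → s1
  read 'a': s1 → s0
s0 -> s0 -> s0 -> s1 -> s0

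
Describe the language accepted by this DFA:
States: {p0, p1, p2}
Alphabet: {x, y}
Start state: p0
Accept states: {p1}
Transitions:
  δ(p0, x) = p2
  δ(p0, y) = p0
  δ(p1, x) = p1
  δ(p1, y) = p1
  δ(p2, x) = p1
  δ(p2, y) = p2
Testing a few strings:
  'yyyx' → reject
  'y' → reject
  'xy' → reject
  'xxy' → accept
State roles: p0=zero x's seen; p1=≥ two x's seen; p2=one x seen
All strings over {x,y} containing at least two x's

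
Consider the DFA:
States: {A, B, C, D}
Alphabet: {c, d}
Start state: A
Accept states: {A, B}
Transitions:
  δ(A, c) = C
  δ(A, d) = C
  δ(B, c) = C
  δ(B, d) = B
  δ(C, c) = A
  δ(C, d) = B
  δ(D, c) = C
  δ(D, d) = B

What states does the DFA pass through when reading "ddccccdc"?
read 'd': A → C
  read 'd': C → B
  read 'c': B → C
  read 'c': C → A
  read 'c': A → C
  read 'c': C → A
  read 'd': A → C
  read 'c': C → A
A -> C -> B -> C -> A -> C -> A -> C -> A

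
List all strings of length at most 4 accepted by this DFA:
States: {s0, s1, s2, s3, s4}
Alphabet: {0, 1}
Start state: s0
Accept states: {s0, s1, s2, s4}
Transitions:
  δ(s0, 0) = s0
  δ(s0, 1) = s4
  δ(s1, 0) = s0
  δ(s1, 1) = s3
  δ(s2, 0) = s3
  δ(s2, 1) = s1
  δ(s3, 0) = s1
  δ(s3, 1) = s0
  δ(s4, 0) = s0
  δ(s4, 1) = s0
ε, 0, 1, 00, 01, 10, 11, 000, 001, 010, 011, 100, 101, 110, 111, 0000, 0001, 0010, 0011, 0100, 0101, 0110, 0111, 1000, 1001, 1010, 1011, 1100, 1101, 1110, 1111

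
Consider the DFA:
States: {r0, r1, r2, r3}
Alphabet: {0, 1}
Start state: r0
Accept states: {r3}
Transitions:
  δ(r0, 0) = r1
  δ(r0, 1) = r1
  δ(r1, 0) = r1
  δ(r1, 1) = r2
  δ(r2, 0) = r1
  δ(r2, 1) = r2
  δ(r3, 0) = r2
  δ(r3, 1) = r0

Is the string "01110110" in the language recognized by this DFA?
Processing string "01110110":
  r0 --0--> r1
  r1 --1--> r2
  r2 --1--> r2
  r2 --1--> r2
  r2 --0--> r1
  r1 --1--> r2
  r2 --1--> r2
  r2 --0--> r1
Final state: r1
Accept states: {r3}
No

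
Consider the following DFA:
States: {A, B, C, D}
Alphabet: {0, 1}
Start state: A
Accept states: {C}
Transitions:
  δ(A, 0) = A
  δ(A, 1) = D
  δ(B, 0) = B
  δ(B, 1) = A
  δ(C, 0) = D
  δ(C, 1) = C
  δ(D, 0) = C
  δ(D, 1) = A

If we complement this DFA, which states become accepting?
Complement accept states = All states \ Original accept states
= {A, B, C, D} \ {C}
{A, B, D}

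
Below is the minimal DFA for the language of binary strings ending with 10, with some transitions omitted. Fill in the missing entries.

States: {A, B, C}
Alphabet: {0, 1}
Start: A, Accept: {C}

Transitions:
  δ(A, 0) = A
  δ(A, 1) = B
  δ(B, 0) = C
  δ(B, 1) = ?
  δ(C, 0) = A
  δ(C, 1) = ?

From the language and accept set, identify what each state tracks — A: no suffix match; B: one trailing 1; C: suffix is 10.
Each missing δ(q, a) is the state matching the new tracked value after reading a.
δ(B, 1) = B; δ(C, 1) = B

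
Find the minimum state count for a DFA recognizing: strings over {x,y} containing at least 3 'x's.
By Myhill–Nerode, count the distinguishable equivalence classes: 4 classes — having seen 0, 1, 2, or ≥3 copies of 'x'; any two classes i < j (j ≤ 3) are distinguished by the string x^(3−j), which takes class j to 3 copies (accepted) but leaves class i below 3 (rejected).
4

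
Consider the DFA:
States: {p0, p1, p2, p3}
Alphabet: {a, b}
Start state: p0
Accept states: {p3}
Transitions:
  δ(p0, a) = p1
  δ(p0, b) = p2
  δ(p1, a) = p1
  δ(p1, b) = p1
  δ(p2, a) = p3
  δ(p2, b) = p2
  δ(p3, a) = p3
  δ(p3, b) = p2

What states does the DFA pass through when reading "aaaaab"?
read 'a': p0 → p1
  read 'a': p1 → p1
  read 'a': p1 → p1
  read 'a': p1 → p1
  read 'a': p1 → p1
  read 'b': p1 → p1
p0 -> p1 -> p1 -> p1 -> p1 -> p1 -> p1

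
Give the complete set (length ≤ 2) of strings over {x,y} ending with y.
y, xy, yy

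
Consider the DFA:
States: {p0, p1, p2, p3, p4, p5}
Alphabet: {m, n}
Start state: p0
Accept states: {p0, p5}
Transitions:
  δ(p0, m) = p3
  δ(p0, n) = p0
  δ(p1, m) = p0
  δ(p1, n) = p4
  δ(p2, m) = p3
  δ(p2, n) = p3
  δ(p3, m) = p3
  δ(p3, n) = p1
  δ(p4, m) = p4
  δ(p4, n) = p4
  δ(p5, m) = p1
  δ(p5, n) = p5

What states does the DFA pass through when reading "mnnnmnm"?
read 'm': p0 → p3
  read 'n': p3 → p1
  read 'n': p1 → p4
  read 'n': p4 → p4
  read 'm': p4 → p4
  read 'n': p4 → p4
  read 'm': p4 → p4
p0 -> p3 -> p1 -> p4 -> p4 -> p4 -> p4 -> p4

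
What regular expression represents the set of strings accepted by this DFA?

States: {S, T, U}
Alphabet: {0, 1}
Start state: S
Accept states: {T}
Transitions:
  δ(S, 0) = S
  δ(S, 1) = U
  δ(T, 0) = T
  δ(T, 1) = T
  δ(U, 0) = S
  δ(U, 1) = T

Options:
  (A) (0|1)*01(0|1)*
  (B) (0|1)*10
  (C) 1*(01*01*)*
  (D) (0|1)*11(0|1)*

Check each option against the DFA on short strings; one disagreement eliminates an option:
  (A) (0|1)*01(0|1)*: on '01' the DFA goes S → S → U and rejects (U ∉ Accept), but the regex matches it → eliminate
  (B) (0|1)*10: on '10' the DFA goes S → U → S and rejects (S ∉ Accept), but the regex matches it → eliminate
  (C) 1*(01*01*)*: on ε the DFA stays in S and rejects (S ∉ Accept), but the regex matches it → eliminate
  (D) (0|1)*11(0|1)*: agrees with the DFA on every string of length ≤ 6
Only (D) is consistent with the DFA.
(D) (0|1)*11(0|1)*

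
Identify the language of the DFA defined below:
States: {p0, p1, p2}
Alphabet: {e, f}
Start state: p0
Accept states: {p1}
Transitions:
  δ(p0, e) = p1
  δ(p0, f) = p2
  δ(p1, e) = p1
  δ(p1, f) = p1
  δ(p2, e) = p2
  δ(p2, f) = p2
Testing a few strings:
  'f' → reject
  'ee' → accept
  'fe' → reject
  'eef' → accept
State roles: p0=no input read; p1=started with e; p2=started with f (dead)
All strings over {e,f} starting with e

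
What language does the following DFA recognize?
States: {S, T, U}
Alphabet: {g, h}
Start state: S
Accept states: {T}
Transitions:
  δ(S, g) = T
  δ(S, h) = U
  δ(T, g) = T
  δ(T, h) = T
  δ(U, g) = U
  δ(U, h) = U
Testing a few strings:
  'gg' → accept
  'gh' → accept
  'hh' → reject
  'ggg' → accept
State roles: S=no input read; T=started with g; U=started with h (dead)
All strings over {g,h} starting with g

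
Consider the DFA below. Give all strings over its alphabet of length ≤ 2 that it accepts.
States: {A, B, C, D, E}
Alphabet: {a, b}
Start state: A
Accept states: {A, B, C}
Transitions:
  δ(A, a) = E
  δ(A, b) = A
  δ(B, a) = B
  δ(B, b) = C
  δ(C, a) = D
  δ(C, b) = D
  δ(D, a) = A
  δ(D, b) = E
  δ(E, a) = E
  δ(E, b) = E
ε, b, bb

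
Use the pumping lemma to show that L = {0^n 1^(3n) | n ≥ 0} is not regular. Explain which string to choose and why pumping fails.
Assume L is regular with pumping length p. Idea: pumping the 0-block breaks the 1:3 ratio.
Choose s = 0^p 1^(3p) (length 4p ≥ p). By the pumping lemma, s = xyz with |xy| ≤ p, |y| > 0, so y = 0^k with k ≥ 1. Then xy²z = 0^(p+k) 1^(3p). For this to be in L we would need 3p = 3(p+k), i.e. 3k = 0, contradicting k ≥ 1. So xy²z ∉ L.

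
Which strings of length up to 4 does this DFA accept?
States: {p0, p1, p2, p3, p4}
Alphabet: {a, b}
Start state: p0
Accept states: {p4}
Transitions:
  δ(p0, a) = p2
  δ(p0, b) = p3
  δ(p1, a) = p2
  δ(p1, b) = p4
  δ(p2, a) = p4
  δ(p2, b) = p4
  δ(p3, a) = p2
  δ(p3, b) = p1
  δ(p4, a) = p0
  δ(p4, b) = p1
aa, ab, baa, bab, bbb, aabb, abbb, bbaa, bbab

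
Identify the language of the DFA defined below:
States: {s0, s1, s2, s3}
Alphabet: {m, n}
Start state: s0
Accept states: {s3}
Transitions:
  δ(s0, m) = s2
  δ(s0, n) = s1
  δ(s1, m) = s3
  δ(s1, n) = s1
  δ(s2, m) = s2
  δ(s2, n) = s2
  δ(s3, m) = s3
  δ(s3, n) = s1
Testing a few strings:
  'nm' → accept
  'nmm' → accept
  'nnmn' → reject
  'n' → reject
State roles: s0=no input read; s1=started with n, last symbol n; s2=started with m (dead); s3=started with n, last symbol m
All strings over {m,n} that start with n and end with m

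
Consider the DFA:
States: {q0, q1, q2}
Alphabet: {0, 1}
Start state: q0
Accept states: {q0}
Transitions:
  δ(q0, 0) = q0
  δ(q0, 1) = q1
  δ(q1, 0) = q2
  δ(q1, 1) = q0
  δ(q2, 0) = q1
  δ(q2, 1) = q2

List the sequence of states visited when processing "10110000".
read '1': q0 → q1
  read '0': q1 → q2
  read '1': q2 → q2
  read '1': q2 → q2
  read '0': q2 → q1
  read '0': q1 → q2
  read '0': q2 → q1
  read '0': q1 → q2
q0 -> q1 -> q2 -> q2 -> q2 -> q1 -> q2 -> q1 -> q2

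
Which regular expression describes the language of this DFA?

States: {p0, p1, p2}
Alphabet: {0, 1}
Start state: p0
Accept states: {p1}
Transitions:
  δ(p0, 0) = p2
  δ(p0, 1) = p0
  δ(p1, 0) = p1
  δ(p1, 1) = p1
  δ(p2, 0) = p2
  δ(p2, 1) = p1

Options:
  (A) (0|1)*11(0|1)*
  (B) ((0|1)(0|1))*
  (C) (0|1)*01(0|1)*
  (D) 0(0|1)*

Check each option against the DFA on short strings; one disagreement eliminates an option:
  (A) (0|1)*11(0|1)*: on '01' the DFA goes p0 → p2 → p1 and accepts (p1 ∈ Accept), but the regex does not match it → eliminate
  (B) ((0|1)(0|1))*: on ε the DFA stays in p0 and rejects (p0 ∉ Accept), but the regex matches it → eliminate
  (C) (0|1)*01(0|1)*: agrees with the DFA on every string of length ≤ 6
  (D) 0(0|1)*: on '0' the DFA goes p0 → p2 and rejects (p2 ∉ Accept), but the regex matches it → eliminate
Only (C) is consistent with the DFA.
(C) (0|1)*01(0|1)*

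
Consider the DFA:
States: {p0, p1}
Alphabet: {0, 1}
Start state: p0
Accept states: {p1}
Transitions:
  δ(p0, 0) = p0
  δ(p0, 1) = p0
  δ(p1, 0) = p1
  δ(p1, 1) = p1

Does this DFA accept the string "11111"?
Processing string "11111":
  p0 --1--> p0
  p0 --1--> p0
  p0 --1--> p0
  p0 --1--> p0
  p0 --1--> p0
Final state: p0
Accept states: {p1}
No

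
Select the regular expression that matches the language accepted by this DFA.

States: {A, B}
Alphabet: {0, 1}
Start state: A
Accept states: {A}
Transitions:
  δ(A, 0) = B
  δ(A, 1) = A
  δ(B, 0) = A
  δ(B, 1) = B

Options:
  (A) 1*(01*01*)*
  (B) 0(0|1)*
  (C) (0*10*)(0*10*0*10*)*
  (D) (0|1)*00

Check each option against the DFA on short strings; one disagreement eliminates an option:
  (A) 1*(01*01*)*: agrees with the DFA on every string of length ≤ 6
  (B) 0(0|1)*: on ε the DFA stays in A and accepts (A ∈ Accept), but the regex does not match it → eliminate
  (C) (0*10*)(0*10*0*10*)*: on ε the DFA stays in A and accepts (A ∈ Accept), but the regex does not match it → eliminate
  (D) (0|1)*00: on ε the DFA stays in A and accepts (A ∈ Accept), but the regex does not match it → eliminate
Only (A) is consistent with the DFA.
(A) 1*(01*01*)*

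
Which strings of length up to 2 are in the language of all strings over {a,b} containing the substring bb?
bb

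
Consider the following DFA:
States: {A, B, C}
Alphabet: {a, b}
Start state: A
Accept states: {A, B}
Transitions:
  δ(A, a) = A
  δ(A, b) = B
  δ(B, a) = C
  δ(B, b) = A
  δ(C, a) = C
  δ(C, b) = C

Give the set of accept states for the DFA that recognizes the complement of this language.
Complement accept states = All states \ Original accept states
= {A, B, C} \ {A, B}
{C}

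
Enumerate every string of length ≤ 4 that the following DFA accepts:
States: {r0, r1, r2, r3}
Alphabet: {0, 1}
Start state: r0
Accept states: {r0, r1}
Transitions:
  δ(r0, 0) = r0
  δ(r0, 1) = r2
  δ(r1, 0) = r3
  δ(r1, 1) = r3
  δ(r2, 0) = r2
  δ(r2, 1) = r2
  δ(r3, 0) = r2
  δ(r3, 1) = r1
ε, 0, 00, 000, 0000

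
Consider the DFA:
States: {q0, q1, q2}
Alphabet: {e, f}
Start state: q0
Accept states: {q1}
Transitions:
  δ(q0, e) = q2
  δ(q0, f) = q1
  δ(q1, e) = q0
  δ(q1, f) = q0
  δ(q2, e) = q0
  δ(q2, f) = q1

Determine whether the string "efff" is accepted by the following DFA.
Processing string "efff":
  q0 --e--> q2
  q2 --f--> q1
  q1 --f--> q0
  q0 --f--> q1
Final state: q1
Accept states: {q1}
Yes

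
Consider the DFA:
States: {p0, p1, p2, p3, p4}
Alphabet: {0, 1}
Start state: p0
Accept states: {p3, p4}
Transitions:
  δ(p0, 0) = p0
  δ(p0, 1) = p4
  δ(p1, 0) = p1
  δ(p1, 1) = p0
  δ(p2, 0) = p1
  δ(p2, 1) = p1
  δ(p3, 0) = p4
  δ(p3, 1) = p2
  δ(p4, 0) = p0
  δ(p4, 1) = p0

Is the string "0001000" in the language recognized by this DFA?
Processing string "0001000":
  p0 --0--> p0
  p0 --0--> p0
  p0 --0--> p0
  p0 --1--> p4
  p4 --0--> p0
  p0 --0--> p0
  p0 --0--> p0
Final state: p0
Accept states: {p3, p4}
No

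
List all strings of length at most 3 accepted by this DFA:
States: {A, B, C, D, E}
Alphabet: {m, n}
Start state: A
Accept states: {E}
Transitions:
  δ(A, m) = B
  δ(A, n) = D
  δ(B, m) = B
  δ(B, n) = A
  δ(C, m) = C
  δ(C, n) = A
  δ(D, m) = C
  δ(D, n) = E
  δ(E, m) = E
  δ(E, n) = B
nn, nnm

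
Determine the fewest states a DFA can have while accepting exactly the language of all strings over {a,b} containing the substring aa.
By Myhill–Nerode, count the distinguishable equivalence classes: 3 classes — one per longest suffix of the input that is a prefix of 'aa' (lengths 0 through 1), plus an absorbing 'already seen aa' class.
3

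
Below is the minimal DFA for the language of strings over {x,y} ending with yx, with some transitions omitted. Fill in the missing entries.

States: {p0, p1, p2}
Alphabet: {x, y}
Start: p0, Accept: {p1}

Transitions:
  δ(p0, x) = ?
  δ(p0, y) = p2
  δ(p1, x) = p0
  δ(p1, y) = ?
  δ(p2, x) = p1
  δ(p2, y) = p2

From the language and accept set, identify what each state tracks — p0: no suffix match; p1: suffix is yx; p2: one trailing y.
Each missing δ(q, a) is the state matching the new tracked value after reading a.
δ(p0, x) = p0; δ(p1, y) = p2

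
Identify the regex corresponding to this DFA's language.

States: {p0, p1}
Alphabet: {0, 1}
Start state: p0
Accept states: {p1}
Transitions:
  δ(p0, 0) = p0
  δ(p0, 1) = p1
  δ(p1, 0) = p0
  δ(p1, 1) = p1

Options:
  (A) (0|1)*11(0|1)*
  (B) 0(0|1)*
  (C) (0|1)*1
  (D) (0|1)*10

Check each option against the DFA on short strings; one disagreement eliminates an option:
  (A) (0|1)*11(0|1)*: on '1' the DFA goes p0 → p1 and accepts (p1 ∈ Accept), but the regex does not match it → eliminate
  (B) 0(0|1)*: on '0' the DFA goes p0 → p0 and rejects (p0 ∉ Accept), but the regex matches it → eliminate
  (C) (0|1)*1: agrees with the DFA on every string of length ≤ 6
  (D) (0|1)*10: on '1' the DFA goes p0 → p1 and accepts (p1 ∈ Accept), but the regex does not match it → eliminate
Only (C) is consistent with the DFA.
(C) (0|1)*1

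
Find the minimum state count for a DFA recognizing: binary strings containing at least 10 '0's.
By Myhill–Nerode, count the distinguishable equivalence classes: 11 classes — having seen 0, 1, …, 9, or ≥10 copies of '0'; any two classes i < j (j ≤ 10) are distinguished by the string 0^(10−j), which takes class j to 10 copies (accepted) but leaves class i below 10 (rejected).
11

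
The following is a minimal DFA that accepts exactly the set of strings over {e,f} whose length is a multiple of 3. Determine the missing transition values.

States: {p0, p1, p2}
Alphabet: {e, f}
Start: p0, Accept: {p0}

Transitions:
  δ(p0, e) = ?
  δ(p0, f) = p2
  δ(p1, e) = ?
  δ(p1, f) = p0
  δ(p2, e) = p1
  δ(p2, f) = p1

From the language and accept set, identify what each state tracks — p0: length ≡ 0 (mod 3); p1: length ≡ 2 (mod 3); p2: length ≡ 1 (mod 3).
Each missing δ(q, a) is the state matching the new tracked value after reading a.
δ(p0, e) = p2; δ(p1, e) = p0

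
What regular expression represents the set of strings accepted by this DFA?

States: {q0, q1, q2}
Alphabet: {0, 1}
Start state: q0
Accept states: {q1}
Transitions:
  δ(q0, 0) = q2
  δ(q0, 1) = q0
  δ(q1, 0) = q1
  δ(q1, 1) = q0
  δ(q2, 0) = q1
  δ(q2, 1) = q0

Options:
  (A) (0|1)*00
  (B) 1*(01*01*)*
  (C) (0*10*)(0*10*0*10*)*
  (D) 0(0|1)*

Check each option against the DFA on short strings; one disagreement eliminates an option:
  (A) (0|1)*00: agrees with the DFA on every string of length ≤ 6
  (B) 1*(01*01*)*: on ε the DFA stays in q0 and rejects (q0 ∉ Accept), but the regex matches it → eliminate
  (C) (0*10*)(0*10*0*10*)*: on '1' the DFA goes q0 → q0 and rejects (q0 ∉ Accept), but the regex matches it → eliminate
  (D) 0(0|1)*: on '0' the DFA goes q0 → q2 and rejects (q2 ∉ Accept), but the regex matches it → eliminate
Only (A) is consistent with the DFA.
(A) (0|1)*00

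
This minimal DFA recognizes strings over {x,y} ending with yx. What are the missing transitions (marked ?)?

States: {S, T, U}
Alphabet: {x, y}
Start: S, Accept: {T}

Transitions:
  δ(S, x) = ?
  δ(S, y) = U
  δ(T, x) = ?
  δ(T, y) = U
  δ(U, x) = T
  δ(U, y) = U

From the language and accept set, identify what each state tracks — S: no suffix match; T: suffix is yx; U: one trailing y.
Each missing δ(q, a) is the state matching the new tracked value after reading a.
δ(S, x) = S; δ(T, x) = S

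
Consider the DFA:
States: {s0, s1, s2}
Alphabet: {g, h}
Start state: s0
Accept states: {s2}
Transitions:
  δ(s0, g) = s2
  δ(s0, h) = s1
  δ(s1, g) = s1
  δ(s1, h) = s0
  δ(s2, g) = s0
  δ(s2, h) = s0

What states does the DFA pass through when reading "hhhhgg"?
read 'h': s0 → s1
  read 'h': s1 → s0
  read 'h': s0 → s1
  read 'h': s1 → s0
  read 'g': s0 → s2
  read 'g': s2 → s0
s0 -> s1 -> s0 -> s1 -> s0 -> s2 -> s0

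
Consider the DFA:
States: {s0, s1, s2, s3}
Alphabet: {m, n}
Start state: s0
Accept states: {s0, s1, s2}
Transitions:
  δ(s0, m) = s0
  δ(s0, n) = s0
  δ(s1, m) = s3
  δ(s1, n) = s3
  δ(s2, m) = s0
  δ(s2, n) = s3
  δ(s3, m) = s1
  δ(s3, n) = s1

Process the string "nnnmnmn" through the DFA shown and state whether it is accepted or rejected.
Processing string "nnnmnmn":
  s0 --n--> s0
  s0 --n--> s0
  s0 --n--> s0
  s0 --m--> s0
  s0 --n--> s0
  s0 --m--> s0
  s0 --n--> s0
Final state: s0
Accept states: {s0, s1, s2}
Yes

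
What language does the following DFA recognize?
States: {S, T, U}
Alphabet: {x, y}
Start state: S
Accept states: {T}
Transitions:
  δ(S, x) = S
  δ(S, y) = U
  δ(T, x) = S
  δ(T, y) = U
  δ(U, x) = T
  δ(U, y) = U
Testing a few strings:
  'y' → reject
  'xyxx' → reject
  'xyx' → accept
  'xy' → reject
State roles: S=no suffix match; T=suffix is yx; U=one trailing y
All strings over {x,y} ending with yx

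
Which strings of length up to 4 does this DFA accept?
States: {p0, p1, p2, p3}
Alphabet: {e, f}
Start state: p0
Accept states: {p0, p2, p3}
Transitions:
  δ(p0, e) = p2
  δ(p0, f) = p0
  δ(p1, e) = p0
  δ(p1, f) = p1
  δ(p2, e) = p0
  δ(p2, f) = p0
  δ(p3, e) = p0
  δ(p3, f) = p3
ε, e, f, ee, ef, fe, ff, eee, eef, efe, eff, fee, fef, ffe, fff, eeee, eeef, eefe, eeff, efee, efef, effe, efff, feee, feef, fefe, feff, ffee, ffef, fffe, ffff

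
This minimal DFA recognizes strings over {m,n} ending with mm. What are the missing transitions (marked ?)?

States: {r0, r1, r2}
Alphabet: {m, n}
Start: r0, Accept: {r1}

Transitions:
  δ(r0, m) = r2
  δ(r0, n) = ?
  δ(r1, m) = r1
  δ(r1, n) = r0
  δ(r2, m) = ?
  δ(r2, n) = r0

From the language and accept set, identify what each state tracks — r0: last symbol not m; r1: two trailing m's; r2: one trailing m.
Each missing δ(q, a) is the state matching the new tracked value after reading a.
δ(r0, n) = r0; δ(r2, m) = r1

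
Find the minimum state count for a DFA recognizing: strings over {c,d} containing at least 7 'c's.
By Myhill–Nerode, count the distinguishable equivalence classes: 8 classes — having seen 0, 1, …, 6, or ≥7 copies of 'c'; any two classes i < j (j ≤ 7) are distinguished by the string c^(7−j), which takes class j to 7 copies (accepted) but leaves class i below 7 (rejected).
8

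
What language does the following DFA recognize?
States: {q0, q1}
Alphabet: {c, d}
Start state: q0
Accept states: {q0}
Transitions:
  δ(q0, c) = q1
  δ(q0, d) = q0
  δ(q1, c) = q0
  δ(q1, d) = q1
Testing a few strings:
  'cd' → reject
  'd' → accept
  'dcc' → accept
  'dc' → reject
State roles: q0=even number of c's so far; q1=odd number of c's so far
All strings over {c,d} with an even number of c's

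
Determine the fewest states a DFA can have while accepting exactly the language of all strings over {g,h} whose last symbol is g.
By Myhill–Nerode, count the distinguishable equivalence classes: 2^1 = 2 classes — the DFA must remember the last 1 symbol read; every pair of distinct length-1 suffixes is distinguishable by some continuation.
2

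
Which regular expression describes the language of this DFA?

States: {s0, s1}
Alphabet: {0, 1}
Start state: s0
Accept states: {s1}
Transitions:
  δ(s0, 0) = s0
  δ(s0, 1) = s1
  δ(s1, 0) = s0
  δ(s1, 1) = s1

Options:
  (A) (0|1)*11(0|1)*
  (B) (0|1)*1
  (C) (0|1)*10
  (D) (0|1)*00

Check each option against the DFA on short strings; one disagreement eliminates an option:
  (A) (0|1)*11(0|1)*: on '1' the DFA goes s0 → s1 and accepts (s1 ∈ Accept), but the regex does not match it → eliminate
  (B) (0|1)*1: agrees with the DFA on every string of length ≤ 6
  (C) (0|1)*10: on '1' the DFA goes s0 → s1 and accepts (s1 ∈ Accept), but the regex does not match it → eliminate
  (D) (0|1)*00: on '1' the DFA goes s0 → s1 and accepts (s1 ∈ Accept), but the regex does not match it → eliminate
Only (B) is consistent with the DFA.
(B) (0|1)*1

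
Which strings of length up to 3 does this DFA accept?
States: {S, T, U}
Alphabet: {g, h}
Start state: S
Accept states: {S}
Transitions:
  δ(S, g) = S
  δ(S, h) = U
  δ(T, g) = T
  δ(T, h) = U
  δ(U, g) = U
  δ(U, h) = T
ε, g, gg, ggg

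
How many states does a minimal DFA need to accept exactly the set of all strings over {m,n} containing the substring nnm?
By Myhill–Nerode, count the distinguishable equivalence classes: 4 classes — one per longest suffix of the input that is a prefix of 'nnm' (lengths 0 through 2), plus an absorbing 'already seen nnm' class.
4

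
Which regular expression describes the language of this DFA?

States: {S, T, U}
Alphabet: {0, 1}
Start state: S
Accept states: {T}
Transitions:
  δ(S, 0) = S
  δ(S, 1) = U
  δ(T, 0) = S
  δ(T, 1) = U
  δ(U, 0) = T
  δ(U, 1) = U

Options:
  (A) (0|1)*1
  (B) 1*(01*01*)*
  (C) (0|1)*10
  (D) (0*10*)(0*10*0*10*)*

Check each option against the DFA on short strings; one disagreement eliminates an option:
  (A) (0|1)*1: on '1' the DFA goes S → U and rejects (U ∉ Accept), but the regex matches it → eliminate
  (B) 1*(01*01*)*: on ε the DFA stays in S and rejects (S ∉ Accept), but the regex matches it → eliminate
  (C) (0|1)*10: agrees with the DFA on every string of length ≤ 6
  (D) (0*10*)(0*10*0*10*)*: on '1' the DFA goes S → U and rejects (U ∉ Accept), but the regex matches it → eliminate
Only (C) is consistent with the DFA.
(C) (0|1)*10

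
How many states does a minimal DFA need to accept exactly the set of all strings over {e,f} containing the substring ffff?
By Myhill–Nerode, count the distinguishable equivalence classes: 5 classes — one per longest suffix of the input that is a prefix of 'ffff' (lengths 0 through 3), plus an absorbing 'already seen ffff' class.
5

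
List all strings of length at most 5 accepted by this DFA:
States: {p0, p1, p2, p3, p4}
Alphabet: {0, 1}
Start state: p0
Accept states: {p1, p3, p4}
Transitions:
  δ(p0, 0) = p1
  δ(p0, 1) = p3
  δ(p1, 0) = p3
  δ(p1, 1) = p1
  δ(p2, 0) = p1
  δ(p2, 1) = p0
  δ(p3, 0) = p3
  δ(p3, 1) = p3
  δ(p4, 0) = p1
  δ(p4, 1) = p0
0, 1, 00, 01, 10, 11, 000, 001, 010, 011, 100, 101, 110, 111, 0000, 0001, 0010, 0011, 0100, 0101, 0110, 0111, 1000, 1001, 1010, 1011, 1100, 1101, 1110, 1111, 00000, 00001, 00010, 00011, 00100, 00101, 00110, 00111, 01000, 01001, 01010, 01011, 01100, 01101, 01110, 01111, 10000, 10001, 10010, 10011, 10100, 10101, 10110, 10111, 11000, 11001, 11010, 11011, 11100, 11101, 11110, 11111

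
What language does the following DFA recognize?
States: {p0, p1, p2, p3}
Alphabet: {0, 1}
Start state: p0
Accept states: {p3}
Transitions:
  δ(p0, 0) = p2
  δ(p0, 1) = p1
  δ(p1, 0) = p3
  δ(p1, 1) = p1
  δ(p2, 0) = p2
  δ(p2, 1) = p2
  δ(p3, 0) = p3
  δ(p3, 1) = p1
Testing a few strings:
  '000' → reject
  '1110' → accept
  '1111' → reject
  '101' → reject
State roles: p0=no input read; p1=started with 1, last symbol 1; p2=started with 0 (dead); p3=started with 1, last symbol 0
All binary strings that start with 1 and end with 0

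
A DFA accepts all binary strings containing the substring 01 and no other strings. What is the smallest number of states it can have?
By Myhill–Nerode, count the distinguishable equivalence classes: three classes — no 0 yet / 0 seen but no 01 / 01 seen.
3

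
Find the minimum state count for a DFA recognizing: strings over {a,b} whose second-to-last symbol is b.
By Myhill–Nerode, count the distinguishable equivalence classes: 2^2 = 4 classes — the DFA must remember the last 2 symbols read; every pair of distinct length-2 suffixes is distinguishable by some continuation.
4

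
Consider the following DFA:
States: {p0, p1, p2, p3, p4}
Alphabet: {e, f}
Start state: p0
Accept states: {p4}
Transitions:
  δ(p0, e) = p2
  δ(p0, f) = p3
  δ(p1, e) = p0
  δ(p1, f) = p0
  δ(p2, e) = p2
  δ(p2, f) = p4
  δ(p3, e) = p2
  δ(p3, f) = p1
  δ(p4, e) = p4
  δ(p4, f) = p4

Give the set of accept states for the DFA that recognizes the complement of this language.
Complement accept states = All states \ Original accept states
= {p0, p1, p2, p3, p4} \ {p4}
{p0, p1, p2, p3}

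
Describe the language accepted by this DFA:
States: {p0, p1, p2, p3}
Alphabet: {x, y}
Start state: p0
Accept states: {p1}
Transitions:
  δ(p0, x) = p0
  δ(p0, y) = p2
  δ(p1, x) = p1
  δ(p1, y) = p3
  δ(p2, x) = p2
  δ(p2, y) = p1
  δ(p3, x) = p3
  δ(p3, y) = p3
Testing a few strings:
  'xxx' → reject
  'yxx' → reject
  'xyy' → accept
  'x' → reject
State roles: p0=zero y's; p1=two y's; p2=one y; p3=≥ three y's (dead)
All strings over {x,y} containing exactly two y's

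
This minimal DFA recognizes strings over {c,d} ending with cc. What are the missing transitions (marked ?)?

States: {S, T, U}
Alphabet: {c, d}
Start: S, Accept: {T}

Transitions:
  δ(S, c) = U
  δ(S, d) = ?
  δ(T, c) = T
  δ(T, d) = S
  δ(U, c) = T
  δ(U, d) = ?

From the language and accept set, identify what each state tracks — S: last symbol not c; T: two trailing c's; U: one trailing c.
Each missing δ(q, a) is the state matching the new tracked value after reading a.
δ(S, d) = S; δ(U, d) = S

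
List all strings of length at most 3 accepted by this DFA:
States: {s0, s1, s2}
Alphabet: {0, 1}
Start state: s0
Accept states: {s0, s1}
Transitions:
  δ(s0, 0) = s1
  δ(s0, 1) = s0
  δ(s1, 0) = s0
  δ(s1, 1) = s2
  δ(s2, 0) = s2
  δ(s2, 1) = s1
ε, 0, 1, 00, 10, 11, 000, 001, 011, 100, 110, 111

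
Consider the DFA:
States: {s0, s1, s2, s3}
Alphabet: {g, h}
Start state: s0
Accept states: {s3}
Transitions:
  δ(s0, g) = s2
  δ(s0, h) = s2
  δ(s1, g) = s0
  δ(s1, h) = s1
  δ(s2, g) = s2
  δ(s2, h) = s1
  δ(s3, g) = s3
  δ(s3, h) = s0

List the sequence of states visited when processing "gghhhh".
read 'g': s0 → s2
  read 'g': s2 → s2
  read 'h': s2 → s1
  read 'h': s1 → s1
  read 'h': s1 → s1
  read 'h': s1 → s1
s0 -> s2 -> s2 -> s1 -> s1 -> s1 -> s1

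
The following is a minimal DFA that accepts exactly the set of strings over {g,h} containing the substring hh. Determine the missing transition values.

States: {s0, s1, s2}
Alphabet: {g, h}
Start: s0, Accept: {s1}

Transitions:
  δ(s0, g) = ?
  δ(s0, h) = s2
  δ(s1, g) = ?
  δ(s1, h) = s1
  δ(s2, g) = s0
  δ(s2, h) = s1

From the language and accept set, identify what each state tracks — s0: no progress toward hh; s1: substring hh seen; s2: one trailing h.
Each missing δ(q, a) is the state matching the new tracked value after reading a.
δ(s0, g) = s0; δ(s1, g) = s1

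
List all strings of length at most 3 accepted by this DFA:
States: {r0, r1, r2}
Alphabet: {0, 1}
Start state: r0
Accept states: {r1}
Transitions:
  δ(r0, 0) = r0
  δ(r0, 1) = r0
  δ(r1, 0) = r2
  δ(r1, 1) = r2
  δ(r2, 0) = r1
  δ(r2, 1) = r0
None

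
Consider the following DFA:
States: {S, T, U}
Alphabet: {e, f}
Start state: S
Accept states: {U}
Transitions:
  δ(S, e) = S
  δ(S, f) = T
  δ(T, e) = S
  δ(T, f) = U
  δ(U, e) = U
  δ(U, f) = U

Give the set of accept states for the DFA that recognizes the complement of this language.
Complement accept states = All states \ Original accept states
= {S, T, U} \ {U}
{S, T}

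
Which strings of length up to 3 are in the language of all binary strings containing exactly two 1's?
11, 011, 101, 110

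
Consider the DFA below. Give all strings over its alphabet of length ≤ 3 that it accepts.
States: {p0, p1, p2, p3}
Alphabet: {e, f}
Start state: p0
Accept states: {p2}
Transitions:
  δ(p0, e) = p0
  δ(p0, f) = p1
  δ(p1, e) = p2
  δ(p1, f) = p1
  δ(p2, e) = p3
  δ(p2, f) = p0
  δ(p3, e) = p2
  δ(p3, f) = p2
fe, efe, ffe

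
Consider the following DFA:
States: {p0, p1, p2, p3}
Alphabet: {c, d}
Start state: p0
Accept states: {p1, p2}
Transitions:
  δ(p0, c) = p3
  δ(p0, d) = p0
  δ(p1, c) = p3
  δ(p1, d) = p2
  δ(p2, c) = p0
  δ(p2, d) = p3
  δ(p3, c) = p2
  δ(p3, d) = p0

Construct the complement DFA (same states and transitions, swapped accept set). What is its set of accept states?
Complement accept states = All states \ Original accept states
= {p0, p1, p2, p3} \ {p1, p2}
{p0, p3}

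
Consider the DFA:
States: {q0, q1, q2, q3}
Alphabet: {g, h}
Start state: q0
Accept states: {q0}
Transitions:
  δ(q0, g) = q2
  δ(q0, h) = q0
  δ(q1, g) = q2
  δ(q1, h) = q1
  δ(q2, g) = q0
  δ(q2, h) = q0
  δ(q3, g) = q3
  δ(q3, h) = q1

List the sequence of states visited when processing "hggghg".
read 'h': q0 → q0
  read 'g': q0 → q2
  read 'g': q2 → q0
  read 'g': q0 → q2
  read 'h': q2 → q0
  read 'g': q0 → q2
q0 -> q0 -> q2 -> q0 -> q2 -> q0 -> q2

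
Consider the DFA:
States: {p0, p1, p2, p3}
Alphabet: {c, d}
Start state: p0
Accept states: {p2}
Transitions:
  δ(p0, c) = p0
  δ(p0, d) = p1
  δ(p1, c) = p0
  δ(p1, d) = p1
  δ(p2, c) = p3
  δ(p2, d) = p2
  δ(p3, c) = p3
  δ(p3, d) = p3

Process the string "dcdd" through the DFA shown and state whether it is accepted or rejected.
Processing string "dcdd":
  p0 --d--> p1
  p1 --c--> p0
  p0 --d--> p1
  p1 --d--> p1
Final state: p1
Accept states: {p2}
No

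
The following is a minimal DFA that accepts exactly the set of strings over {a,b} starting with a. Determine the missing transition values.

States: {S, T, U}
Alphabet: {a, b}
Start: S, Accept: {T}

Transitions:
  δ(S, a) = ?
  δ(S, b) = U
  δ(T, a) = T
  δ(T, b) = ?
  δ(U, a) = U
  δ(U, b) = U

From the language and accept set, identify what each state tracks — S: no input read; T: started with a; U: started with b (dead).
Each missing δ(q, a) is the state matching the new tracked value after reading a.
δ(S, a) = T; δ(T, b) = T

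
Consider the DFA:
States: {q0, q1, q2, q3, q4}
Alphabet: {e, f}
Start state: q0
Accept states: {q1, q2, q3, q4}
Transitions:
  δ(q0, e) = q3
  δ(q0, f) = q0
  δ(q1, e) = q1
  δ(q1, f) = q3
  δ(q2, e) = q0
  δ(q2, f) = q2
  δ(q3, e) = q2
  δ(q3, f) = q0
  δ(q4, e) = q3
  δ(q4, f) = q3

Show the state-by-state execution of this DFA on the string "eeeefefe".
read 'e': q0 → q3
  read 'e': q3 → q2
  read 'e': q2 → q0
  read 'e': q0 → q3
  read 'f': q3 → q0
  read 'e': q0 → q3
  read 'f': q3 → q0
  read 'e': q0 → q3
q0 -> q3 -> q2 -> q0 -> q3 -> q0 -> q3 -> q0 -> q3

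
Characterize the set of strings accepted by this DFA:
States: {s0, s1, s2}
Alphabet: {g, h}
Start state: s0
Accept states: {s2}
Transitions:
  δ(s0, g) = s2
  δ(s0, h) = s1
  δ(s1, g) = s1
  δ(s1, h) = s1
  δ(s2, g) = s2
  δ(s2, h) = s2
Testing a few strings:
  'hhh' → reject
  'hg' → reject
  'ghh' → accept
  'h' → reject
State roles: s0=no input read; s1=started with h (dead); s2=started with g
All strings over {g,h} starting with g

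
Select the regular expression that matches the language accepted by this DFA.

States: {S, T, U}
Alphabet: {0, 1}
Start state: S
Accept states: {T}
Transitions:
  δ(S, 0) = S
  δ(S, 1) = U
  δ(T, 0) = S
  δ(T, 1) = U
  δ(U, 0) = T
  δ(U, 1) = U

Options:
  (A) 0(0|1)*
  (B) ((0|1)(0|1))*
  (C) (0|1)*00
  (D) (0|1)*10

Check each option against the DFA on short strings; one disagreement eliminates an option:
  (A) 0(0|1)*: on '0' the DFA goes S → S and rejects (S ∉ Accept), but the regex matches it → eliminate
  (B) ((0|1)(0|1))*: on ε the DFA stays in S and rejects (S ∉ Accept), but the regex matches it → eliminate
  (C) (0|1)*00: on '00' the DFA goes S → S → S and rejects (S ∉ Accept), but the regex matches it → eliminate
  (D) (0|1)*10: agrees with the DFA on every string of length ≤ 6
Only (D) is consistent with the DFA.
(D) (0|1)*10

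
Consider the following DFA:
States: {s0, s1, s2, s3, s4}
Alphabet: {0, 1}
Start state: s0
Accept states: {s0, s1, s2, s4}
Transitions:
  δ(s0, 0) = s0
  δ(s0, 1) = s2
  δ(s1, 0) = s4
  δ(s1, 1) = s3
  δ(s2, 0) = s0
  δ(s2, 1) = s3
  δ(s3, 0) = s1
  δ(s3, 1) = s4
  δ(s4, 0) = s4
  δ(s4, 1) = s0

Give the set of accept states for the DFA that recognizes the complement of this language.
Complement accept states = All states \ Original accept states
= {s0, s1, s2, s3, s4} \ {s0, s1, s2, s4}
{s3}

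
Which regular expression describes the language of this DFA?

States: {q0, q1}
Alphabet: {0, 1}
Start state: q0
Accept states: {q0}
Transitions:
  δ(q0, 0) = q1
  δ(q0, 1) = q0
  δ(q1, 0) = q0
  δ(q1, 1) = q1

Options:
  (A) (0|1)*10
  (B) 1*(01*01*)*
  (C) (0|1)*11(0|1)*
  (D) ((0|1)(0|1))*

Check each option against the DFA on short strings; one disagreement eliminates an option:
  (A) (0|1)*10: on ε the DFA stays in q0 and accepts (q0 ∈ Accept), but the regex does not match it → eliminate
  (B) 1*(01*01*)*: agrees with the DFA on every string of length ≤ 6
  (C) (0|1)*11(0|1)*: on ε the DFA stays in q0 and accepts (q0 ∈ Accept), but the regex does not match it → eliminate
  (D) ((0|1)(0|1))*: on '1' the DFA goes q0 → q0 and accepts (q0 ∈ Accept), but the regex does not match it → eliminate
Only (B) is consistent with the DFA.
(B) 1*(01*01*)*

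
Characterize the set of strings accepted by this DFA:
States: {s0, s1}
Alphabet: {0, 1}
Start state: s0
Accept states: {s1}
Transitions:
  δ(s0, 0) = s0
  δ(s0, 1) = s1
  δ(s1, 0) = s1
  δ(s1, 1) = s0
Testing a few strings:
  '00' → reject
  '01' → accept
  '000' → reject
  '0' → reject
State roles: s0=even number of 1's so far; s1=odd number of 1's so far
All binary strings with an odd number of 1's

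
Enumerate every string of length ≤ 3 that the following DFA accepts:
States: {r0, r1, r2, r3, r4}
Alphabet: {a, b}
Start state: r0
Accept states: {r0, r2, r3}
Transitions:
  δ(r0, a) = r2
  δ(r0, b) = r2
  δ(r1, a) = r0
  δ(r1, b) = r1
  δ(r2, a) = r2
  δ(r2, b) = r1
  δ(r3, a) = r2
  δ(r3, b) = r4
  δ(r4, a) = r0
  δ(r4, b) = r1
ε, a, b, aa, ba, aaa, aba, baa, bba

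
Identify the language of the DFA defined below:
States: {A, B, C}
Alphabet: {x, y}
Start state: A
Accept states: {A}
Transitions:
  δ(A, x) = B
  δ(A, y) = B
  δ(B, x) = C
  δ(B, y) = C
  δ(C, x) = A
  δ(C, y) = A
Testing a few strings:
  'xy' → reject
  'xyy' → accept
  'yxxx' → reject
  'yyx' → accept
State roles: A=length ≡ 0 (mod 3); B=length ≡ 1 (mod 3); C=length ≡ 2 (mod 3)
All strings over {x,y} whose length is a multiple of 3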